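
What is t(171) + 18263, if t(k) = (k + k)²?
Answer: 135227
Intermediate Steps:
t(k) = 4*k² (t(k) = (2*k)² = 4*k²)
t(171) + 18263 = 4*171² + 18263 = 4*29241 + 18263 = 116964 + 18263 = 135227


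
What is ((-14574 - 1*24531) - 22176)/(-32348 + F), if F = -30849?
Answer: 61281/63197 ≈ 0.96968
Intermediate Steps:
((-14574 - 1*24531) - 22176)/(-32348 + F) = ((-14574 - 1*24531) - 22176)/(-32348 - 30849) = ((-14574 - 24531) - 22176)/(-63197) = (-39105 - 22176)*(-1/63197) = -61281*(-1/63197) = 61281/63197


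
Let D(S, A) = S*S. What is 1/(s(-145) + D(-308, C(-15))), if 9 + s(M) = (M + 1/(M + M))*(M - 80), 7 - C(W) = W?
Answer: 58/7393885 ≈ 7.8443e-6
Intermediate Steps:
C(W) = 7 - W
s(M) = -9 + (-80 + M)*(M + 1/(2*M)) (s(M) = -9 + (M + 1/(M + M))*(M - 80) = -9 + (M + 1/(2*M))*(-80 + M) = -9 + (-80 + M)*(M + 1/(2*M)))
D(S, A) = S**2
1/(s(-145) + D(-308, C(-15))) = 1/((-17/2 + (-145)**2 - 80*(-145) - 40/(-145)) + (-308)**2) = 1/((-17/2 + 21025 + 11600 - 40*(-1/145)) + 94864) = 1/((-17/2 + 21025 + 11600 + 8/29) + 94864) = 1/(1891773/58 + 94864) = 1/(7393885/58) = 58/7393885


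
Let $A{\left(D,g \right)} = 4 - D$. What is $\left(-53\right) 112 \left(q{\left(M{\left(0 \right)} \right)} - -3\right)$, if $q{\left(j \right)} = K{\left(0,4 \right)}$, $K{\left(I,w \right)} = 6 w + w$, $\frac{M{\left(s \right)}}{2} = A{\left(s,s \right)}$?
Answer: $-184016$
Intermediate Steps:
$M{\left(s \right)} = 8 - 2 s$ ($M{\left(s \right)} = 2 \left(4 - s\right) = 8 - 2 s$)
$K{\left(I,w \right)} = 7 w$
$q{\left(j \right)} = 28$ ($q{\left(j \right)} = 7 \cdot 4 = 28$)
$\left(-53\right) 112 \left(q{\left(M{\left(0 \right)} \right)} - -3\right) = \left(-53\right) 112 \left(28 - -3\right) = - 5936 \left(28 + 3\right) = \left(-5936\right) 31 = -184016$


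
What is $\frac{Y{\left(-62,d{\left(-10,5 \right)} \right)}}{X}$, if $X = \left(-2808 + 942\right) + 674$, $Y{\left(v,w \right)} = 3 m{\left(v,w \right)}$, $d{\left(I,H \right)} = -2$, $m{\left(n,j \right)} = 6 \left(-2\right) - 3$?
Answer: $\frac{45}{1192} \approx 0.037752$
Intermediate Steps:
$m{\left(n,j \right)} = -15$ ($m{\left(n,j \right)} = -12 - 3 = -15$)
$Y{\left(v,w \right)} = -45$ ($Y{\left(v,w \right)} = 3 \left(-15\right) = -45$)
$X = -1192$ ($X = -1866 + 674 = -1192$)
$\frac{Y{\left(-62,d{\left(-10,5 \right)} \right)}}{X} = - \frac{45}{-1192} = \left(-45\right) \left(- \frac{1}{1192}\right) = \frac{45}{1192}$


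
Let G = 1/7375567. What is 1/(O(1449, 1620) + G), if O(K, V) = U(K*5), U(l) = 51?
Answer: 7375567/376153918 ≈ 0.019608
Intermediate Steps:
G = 1/7375567 ≈ 1.3558e-7
O(K, V) = 51
1/(O(1449, 1620) + G) = 1/(51 + 1/7375567) = 1/(376153918/7375567) = 7375567/376153918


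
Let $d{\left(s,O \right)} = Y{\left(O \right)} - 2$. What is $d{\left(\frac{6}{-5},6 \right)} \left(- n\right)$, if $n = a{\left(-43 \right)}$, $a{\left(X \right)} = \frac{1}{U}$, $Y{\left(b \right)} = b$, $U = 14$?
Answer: $- \frac{2}{7} \approx -0.28571$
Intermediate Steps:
$d{\left(s,O \right)} = -2 + O$ ($d{\left(s,O \right)} = O - 2 = -2 + O$)
$a{\left(X \right)} = \frac{1}{14}$
$n = \frac{1}{14} \approx 0.071429$
$d{\left(\frac{6}{-5},6 \right)} \left(- n\right) = \left(-2 + 6\right) \left(\left(-1\right) \frac{1}{14}\right) = 4 \left(- \frac{1}{14}\right) = - \frac{2}{7}$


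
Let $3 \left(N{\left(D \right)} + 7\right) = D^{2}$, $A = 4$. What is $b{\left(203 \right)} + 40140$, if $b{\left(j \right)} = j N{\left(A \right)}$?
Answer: $\frac{119405}{3} \approx 39802.0$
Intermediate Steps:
$N{\left(D \right)} = -7 + \frac{D^{2}}{3}$
$b{\left(j \right)} = - \frac{5 j}{3}$ ($b{\left(j \right)} = j \left(-7 + \frac{4^{2}}{3}\right) = j \left(-7 + \frac{1}{3} \cdot 16\right) = j \left(-7 + \frac{16}{3}\right) = j \left(- \frac{5}{3}\right) = - \frac{5 j}{3}$)
$b{\left(203 \right)} + 40140 = \left(- \frac{5}{3}\right) 203 + 40140 = - \frac{1015}{3} + 40140 = \frac{119405}{3}$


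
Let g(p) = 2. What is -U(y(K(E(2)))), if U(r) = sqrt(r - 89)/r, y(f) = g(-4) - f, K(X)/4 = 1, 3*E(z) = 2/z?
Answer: I*sqrt(91)/2 ≈ 4.7697*I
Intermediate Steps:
E(z) = 2/(3*z) (E(z) = (2/z)/3 = 2/(3*z))
K(X) = 4 (K(X) = 4*1 = 4)
y(f) = 2 - f
U(r) = sqrt(-89 + r)/r
-U(y(K(E(2)))) = -sqrt(-89 + (2 - 1*4))/(2 - 1*4) = -sqrt(-89 + (2 - 4))/(2 - 4) = -sqrt(-89 - 2)/(-2) = -(-1)*sqrt(-91)/2 = -(-1)*I*sqrt(91)/2 = I*sqrt(91)/2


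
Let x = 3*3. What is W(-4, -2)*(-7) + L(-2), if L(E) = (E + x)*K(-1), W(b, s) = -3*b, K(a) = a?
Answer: -91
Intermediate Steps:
x = 9
L(E) = -9 - E (L(E) = (E + 9)*(-1) = (9 + E)*(-1) = -9 - E)
W(-4, -2)*(-7) + L(-2) = -3*(-4)*(-7) + (-9 - 1*(-2)) = 12*(-7) + (-9 + 2) = -84 - 7 = -91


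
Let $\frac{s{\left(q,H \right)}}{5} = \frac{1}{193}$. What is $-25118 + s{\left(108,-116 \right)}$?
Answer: $- \frac{4847769}{193} \approx -25118.0$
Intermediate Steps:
$s{\left(q,H \right)} = \frac{5}{193}$
$-25118 + s{\left(108,-116 \right)} = -25118 + \frac{5}{193} = - \frac{4847769}{193}$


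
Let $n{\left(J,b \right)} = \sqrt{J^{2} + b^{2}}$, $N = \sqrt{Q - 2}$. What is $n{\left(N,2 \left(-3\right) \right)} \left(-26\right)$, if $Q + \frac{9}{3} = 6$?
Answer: $- 26 \sqrt{37} \approx -158.15$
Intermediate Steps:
$Q = 3$ ($Q = -3 + 6 = 3$)
$N = 1$ ($N = \sqrt{3 - 2} = \sqrt{1} = 1$)
$n{\left(N,2 \left(-3\right) \right)} \left(-26\right) = \sqrt{1^{2} + \left(2 \left(-3\right)\right)^{2}} \left(-26\right) = \sqrt{1 + \left(-6\right)^{2}} \left(-26\right) = \sqrt{1 + 36} \left(-26\right) = \sqrt{37} \left(-26\right) = - 26 \sqrt{37}$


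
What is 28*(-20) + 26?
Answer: -534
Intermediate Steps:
28*(-20) + 26 = -560 + 26 = -534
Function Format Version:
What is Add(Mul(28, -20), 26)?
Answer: -534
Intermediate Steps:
Add(Mul(28, -20), 26) = Add(-560, 26) = -534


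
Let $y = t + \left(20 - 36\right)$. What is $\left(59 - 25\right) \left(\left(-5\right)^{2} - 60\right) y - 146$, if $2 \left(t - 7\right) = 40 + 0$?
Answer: $-13236$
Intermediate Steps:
$t = 27$ ($t = 7 + \frac{40 + 0}{2} = 7 + \frac{1}{2} \cdot 40 = 7 + 20 = 27$)
$y = 11$ ($y = 27 + \left(20 - 36\right) = 27 - 16 = 11$)
$\left(59 - 25\right) \left(\left(-5\right)^{2} - 60\right) y - 146 = \left(59 - 25\right) \left(\left(-5\right)^{2} - 60\right) 11 - 146 = 34 \left(25 - 60\right) 11 - 146 = 34 \left(-35\right) 11 - 146 = \left(-1190\right) 11 - 146 = -13090 - 146 = -13236$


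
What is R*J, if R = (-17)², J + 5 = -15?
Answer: -5780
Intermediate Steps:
J = -20 (J = -5 - 15 = -20)
R = 289
R*J = 289*(-20) = -5780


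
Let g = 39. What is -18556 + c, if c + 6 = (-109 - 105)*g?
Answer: -26908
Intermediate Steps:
c = -8352 (c = -6 + (-109 - 105)*39 = -6 - 214*39 = -6 - 8346 = -8352)
-18556 + c = -18556 - 8352 = -26908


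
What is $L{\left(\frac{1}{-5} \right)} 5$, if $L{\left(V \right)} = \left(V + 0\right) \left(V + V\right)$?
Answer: $\frac{2}{5} \approx 0.4$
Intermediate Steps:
$L{\left(V \right)} = 2 V^{2}$ ($L{\left(V \right)} = V 2 V = 2 V^{2}$)
$L{\left(\frac{1}{-5} \right)} 5 = 2 \left(\frac{1}{-5}\right)^{2} \cdot 5 = 2 \left(- \frac{1}{5}\right)^{2} \cdot 5 = 2 \cdot \frac{1}{25} \cdot 5 = \frac{2}{25} \cdot 5 = \frac{2}{5}$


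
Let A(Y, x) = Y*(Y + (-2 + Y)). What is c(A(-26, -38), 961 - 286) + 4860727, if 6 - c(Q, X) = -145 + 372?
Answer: 4860506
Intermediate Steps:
A(Y, x) = Y*(-2 + 2*Y)
c(Q, X) = -221 (c(Q, X) = 6 - (-145 + 372) = 6 - 1*227 = 6 - 227 = -221)
c(A(-26, -38), 961 - 286) + 4860727 = -221 + 4860727 = 4860506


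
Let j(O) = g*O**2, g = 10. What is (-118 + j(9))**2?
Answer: 478864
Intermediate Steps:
j(O) = 10*O**2
(-118 + j(9))**2 = (-118 + 10*9**2)**2 = (-118 + 10*81)**2 = (-118 + 810)**2 = 692**2 = 478864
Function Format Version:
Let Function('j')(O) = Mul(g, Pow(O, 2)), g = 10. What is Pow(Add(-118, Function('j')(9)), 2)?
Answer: 478864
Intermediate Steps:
Function('j')(O) = Mul(10, Pow(O, 2))
Pow(Add(-118, Function('j')(9)), 2) = Pow(Add(-118, Mul(10, Pow(9, 2))), 2) = Pow(Add(-118, Mul(10, 81)), 2) = Pow(Add(-118, 810), 2) = Pow(692, 2) = 478864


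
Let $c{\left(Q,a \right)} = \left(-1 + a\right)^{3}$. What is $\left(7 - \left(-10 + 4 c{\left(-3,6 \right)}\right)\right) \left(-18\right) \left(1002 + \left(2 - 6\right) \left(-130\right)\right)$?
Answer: $13232268$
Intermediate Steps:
$\left(7 - \left(-10 + 4 c{\left(-3,6 \right)}\right)\right) \left(-18\right) \left(1002 + \left(2 - 6\right) \left(-130\right)\right) = \left(7 + \left(\left(-1 - 4 \left(-1 + 6\right)^{3}\right) + 11\right)\right) \left(-18\right) \left(1002 + \left(2 - 6\right) \left(-130\right)\right) = \left(7 + \left(\left(-1 - 4 \cdot 5^{3}\right) + 11\right)\right) \left(-18\right) \left(1002 + \left(2 - 6\right) \left(-130\right)\right) = \left(7 + \left(\left(-1 - 500\right) + 11\right)\right) \left(-18\right) \left(1002 - -520\right) = \left(7 + \left(\left(-1 - 500\right) + 11\right)\right) \left(-18\right) \left(1002 + 520\right) = \left(7 + \left(-501 + 11\right)\right) \left(-18\right) 1522 = \left(7 - 490\right) \left(-18\right) 1522 = \left(-483\right) \left(-18\right) 1522 = 8694 \cdot 1522 = 13232268$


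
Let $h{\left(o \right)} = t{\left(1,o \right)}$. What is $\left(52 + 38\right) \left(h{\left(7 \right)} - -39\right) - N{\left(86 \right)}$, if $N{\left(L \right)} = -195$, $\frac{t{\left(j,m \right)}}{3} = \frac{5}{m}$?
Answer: $\frac{27285}{7} \approx 3897.9$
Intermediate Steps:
$t{\left(j,m \right)} = \frac{15}{m}$ ($t{\left(j,m \right)} = 3 \frac{5}{m} = \frac{15}{m}$)
$h{\left(o \right)} = \frac{15}{o}$
$\left(52 + 38\right) \left(h{\left(7 \right)} - -39\right) - N{\left(86 \right)} = \left(52 + 38\right) \left(\frac{15}{7} - -39\right) - -195 = 90 \left(15 \cdot \frac{1}{7} + 39\right) + 195 = 90 \left(\frac{15}{7} + 39\right) + 195 = 90 \cdot \frac{288}{7} + 195 = \frac{25920}{7} + 195 = \frac{27285}{7}$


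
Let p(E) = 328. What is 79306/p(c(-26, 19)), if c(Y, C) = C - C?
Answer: 39653/164 ≈ 241.79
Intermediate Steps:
c(Y, C) = 0
79306/p(c(-26, 19)) = 79306/328 = 79306*(1/328) = 39653/164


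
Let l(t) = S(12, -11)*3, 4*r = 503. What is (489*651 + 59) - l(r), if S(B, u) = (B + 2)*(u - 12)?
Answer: 319364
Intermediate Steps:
S(B, u) = (-12 + u)*(2 + B) (S(B, u) = (2 + B)*(-12 + u) = (-12 + u)*(2 + B))
r = 503/4 (r = (1/4)*503 = 503/4 ≈ 125.75)
l(t) = -966 (l(t) = (-24 - 12*12 + 2*(-11) + 12*(-11))*3 = (-24 - 144 - 22 - 132)*3 = -322*3 = -966)
(489*651 + 59) - l(r) = (489*651 + 59) - 1*(-966) = (318339 + 59) + 966 = 318398 + 966 = 319364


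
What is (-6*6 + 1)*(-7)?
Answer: 245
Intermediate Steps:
(-6*6 + 1)*(-7) = (-36 + 1)*(-7) = -35*(-7) = 245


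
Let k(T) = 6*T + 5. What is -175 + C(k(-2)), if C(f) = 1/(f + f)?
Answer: -2451/14 ≈ -175.07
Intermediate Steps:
k(T) = 5 + 6*T
C(f) = 1/(2*f)
-175 + C(k(-2)) = -175 + 1/(2*(5 + 6*(-2))) = -175 + 1/(2*(5 - 12)) = -175 + (1/2)/(-7) = -175 + (1/2)*(-1/7) = -175 - 1/14 = -2451/14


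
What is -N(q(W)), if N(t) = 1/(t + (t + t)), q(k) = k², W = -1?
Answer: -⅓ ≈ -0.33333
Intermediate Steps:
N(t) = 1/(3*t) (N(t) = 1/(t + 2*t) = 1/(3*t))
-N(q(W)) = -1/(3*((-1)²)) = -1/(3*1) = -1/3 = -1*⅓ = -⅓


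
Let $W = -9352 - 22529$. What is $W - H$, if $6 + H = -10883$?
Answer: $-20992$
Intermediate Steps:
$H = -10889$ ($H = -6 - 10883 = -10889$)
$W = -31881$
$W - H = -31881 - -10889 = -31881 + 10889 = -20992$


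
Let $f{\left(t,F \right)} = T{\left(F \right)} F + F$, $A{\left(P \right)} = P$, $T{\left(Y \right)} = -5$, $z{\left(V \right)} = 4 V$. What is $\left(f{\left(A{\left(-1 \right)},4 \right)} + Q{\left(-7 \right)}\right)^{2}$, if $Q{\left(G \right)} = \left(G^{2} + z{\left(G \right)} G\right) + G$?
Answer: $49284$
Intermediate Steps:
$f{\left(t,F \right)} = - 4 F$ ($f{\left(t,F \right)} = - 5 F + F = - 4 F$)
$Q{\left(G \right)} = G + 5 G^{2}$ ($Q{\left(G \right)} = \left(G^{2} + 4 G G\right) + G = \left(G^{2} + 4 G^{2}\right) + G = 5 G^{2} + G = G + 5 G^{2}$)
$\left(f{\left(A{\left(-1 \right)},4 \right)} + Q{\left(-7 \right)}\right)^{2} = \left(\left(-4\right) 4 - 7 \left(1 + 5 \left(-7\right)\right)\right)^{2} = \left(-16 - 7 \left(1 - 35\right)\right)^{2} = \left(-16 - -238\right)^{2} = \left(-16 + 238\right)^{2} = 222^{2} = 49284$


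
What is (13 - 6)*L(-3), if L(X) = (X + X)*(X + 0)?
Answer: 126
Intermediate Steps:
L(X) = 2*X² (L(X) = (2*X)*X = 2*X²)
(13 - 6)*L(-3) = (13 - 6)*(2*(-3)²) = 7*(2*9) = 7*18 = 126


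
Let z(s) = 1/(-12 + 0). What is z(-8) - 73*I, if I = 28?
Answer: -24529/12 ≈ -2044.1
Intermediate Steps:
z(s) = -1/12 (z(s) = 1/(-12) = -1/12)
z(-8) - 73*I = -1/12 - 73*28 = -1/12 - 2044 = -24529/12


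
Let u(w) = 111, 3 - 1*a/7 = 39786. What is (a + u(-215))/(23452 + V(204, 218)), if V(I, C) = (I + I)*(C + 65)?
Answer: -139185/69458 ≈ -2.0039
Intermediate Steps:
a = -278481 (a = 21 - 7*39786 = 21 - 278502 = -278481)
V(I, C) = 2*I*(65 + C) (V(I, C) = (2*I)*(65 + C) = 2*I*(65 + C))
(a + u(-215))/(23452 + V(204, 218)) = (-278481 + 111)/(23452 + 2*204*(65 + 218)) = -278370/(23452 + 2*204*283) = -278370/(23452 + 115464) = -278370/138916 = -278370*1/138916 = -139185/69458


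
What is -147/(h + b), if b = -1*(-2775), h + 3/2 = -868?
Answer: -294/3811 ≈ -0.077145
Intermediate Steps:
h = -1739/2 (h = -3/2 - 868 = -1739/2 ≈ -869.50)
b = 2775
-147/(h + b) = -147/(-1739/2 + 2775) = -147/3811/2 = -147*2/3811 = -294/3811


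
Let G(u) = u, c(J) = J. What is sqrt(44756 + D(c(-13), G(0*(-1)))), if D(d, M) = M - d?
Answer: sqrt(44769) ≈ 211.59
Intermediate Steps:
sqrt(44756 + D(c(-13), G(0*(-1)))) = sqrt(44756 + (0*(-1) - 1*(-13))) = sqrt(44756 + (0 + 13)) = sqrt(44756 + 13) = sqrt(44769)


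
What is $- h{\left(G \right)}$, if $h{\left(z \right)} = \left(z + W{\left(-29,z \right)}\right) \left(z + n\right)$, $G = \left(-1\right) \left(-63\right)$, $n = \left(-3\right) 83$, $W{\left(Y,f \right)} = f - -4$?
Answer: $24180$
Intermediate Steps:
$W{\left(Y,f \right)} = 4 + f$ ($W{\left(Y,f \right)} = f + 4 = 4 + f$)
$n = -249$
$G = 63$
$h{\left(z \right)} = \left(-249 + z\right) \left(4 + 2 z\right)$ ($h{\left(z \right)} = \left(z + \left(4 + z\right)\right) \left(z - 249\right) = \left(4 + 2 z\right) \left(-249 + z\right) = \left(-249 + z\right) \left(4 + 2 z\right)$)
$- h{\left(G \right)} = - (-996 - 31122 + 2 \cdot 63^{2}) = - (-996 - 31122 + 2 \cdot 3969) = - (-996 - 31122 + 7938) = \left(-1\right) \left(-24180\right) = 24180$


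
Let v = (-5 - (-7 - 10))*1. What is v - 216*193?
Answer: -41676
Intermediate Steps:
v = 12 (v = (-5 - 1*(-17))*1 = (-5 + 17)*1 = 12*1 = 12)
v - 216*193 = 12 - 216*193 = 12 - 41688 = -41676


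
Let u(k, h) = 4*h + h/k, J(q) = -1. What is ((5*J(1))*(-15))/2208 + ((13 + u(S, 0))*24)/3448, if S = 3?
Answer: 39479/317216 ≈ 0.12445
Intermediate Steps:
((5*J(1))*(-15))/2208 + ((13 + u(S, 0))*24)/3448 = ((5*(-1))*(-15))/2208 + ((13 + (4*0 + 0/3))*24)/3448 = -5*(-15)*(1/2208) + ((13 + (0 + 0*(1/3)))*24)*(1/3448) = 75*(1/2208) + ((13 + (0 + 0))*24)*(1/3448) = 25/736 + ((13 + 0)*24)*(1/3448) = 25/736 + (13*24)*(1/3448) = 25/736 + 312*(1/3448) = 25/736 + 39/431 = 39479/317216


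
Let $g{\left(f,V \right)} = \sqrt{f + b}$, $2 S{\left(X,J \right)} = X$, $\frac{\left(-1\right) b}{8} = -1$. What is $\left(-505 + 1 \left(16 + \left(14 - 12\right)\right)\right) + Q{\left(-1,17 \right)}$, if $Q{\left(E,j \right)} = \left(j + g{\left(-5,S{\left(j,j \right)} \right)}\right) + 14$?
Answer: $-456 + \sqrt{3} \approx -454.27$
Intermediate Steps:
$b = 8$ ($b = \left(-8\right) \left(-1\right) = 8$)
$S{\left(X,J \right)} = \frac{X}{2}$
$g{\left(f,V \right)} = \sqrt{8 + f}$ ($g{\left(f,V \right)} = \sqrt{f + 8} = \sqrt{8 + f}$)
$Q{\left(E,j \right)} = 14 + j + \sqrt{3}$ ($Q{\left(E,j \right)} = \left(j + \sqrt{8 - 5}\right) + 14 = \left(j + \sqrt{3}\right) + 14 = 14 + j + \sqrt{3}$)
$\left(-505 + 1 \left(16 + \left(14 - 12\right)\right)\right) + Q{\left(-1,17 \right)} = \left(-505 + 1 \left(16 + \left(14 - 12\right)\right)\right) + \left(14 + 17 + \sqrt{3}\right) = \left(-505 + 1 \left(16 + \left(14 - 12\right)\right)\right) + \left(31 + \sqrt{3}\right) = \left(-505 + 1 \left(16 + 2\right)\right) + \left(31 + \sqrt{3}\right) = \left(-505 + 1 \cdot 18\right) + \left(31 + \sqrt{3}\right) = \left(-505 + 18\right) + \left(31 + \sqrt{3}\right) = -487 + \left(31 + \sqrt{3}\right) = -456 + \sqrt{3}$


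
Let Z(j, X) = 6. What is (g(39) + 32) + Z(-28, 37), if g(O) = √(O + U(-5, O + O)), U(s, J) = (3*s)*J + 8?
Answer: 38 + I*√1123 ≈ 38.0 + 33.511*I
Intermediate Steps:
U(s, J) = 8 + 3*J*s (U(s, J) = 3*J*s + 8 = 8 + 3*J*s)
g(O) = √(8 - 29*O) (g(O) = √(O + (8 + 3*(O + O)*(-5))) = √(O + (8 + 3*(2*O)*(-5))) = √(O + (8 - 30*O)) = √(8 - 29*O))
(g(39) + 32) + Z(-28, 37) = (√(8 - 29*39) + 32) + 6 = (√(8 - 1131) + 32) + 6 = (√(-1123) + 32) + 6 = (I*√1123 + 32) + 6 = (32 + I*√1123) + 6 = 38 + I*√1123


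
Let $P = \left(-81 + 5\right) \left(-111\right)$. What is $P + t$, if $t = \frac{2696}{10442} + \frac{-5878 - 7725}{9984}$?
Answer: $\frac{439681287473}{52126464} \approx 8434.9$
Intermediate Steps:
$t = - \frac{57562831}{52126464}$ ($t = 2696 \cdot \frac{1}{10442} - \frac{13603}{9984} = \frac{1348}{5221} - \frac{13603}{9984} = - \frac{57562831}{52126464} \approx -1.1043$)
$P = 8436$ ($P = \left(-76\right) \left(-111\right) = 8436$)
$P + t = 8436 - \frac{57562831}{52126464} = \frac{439681287473}{52126464}$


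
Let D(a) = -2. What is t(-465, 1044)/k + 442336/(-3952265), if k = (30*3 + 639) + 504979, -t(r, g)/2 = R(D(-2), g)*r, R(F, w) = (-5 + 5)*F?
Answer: -442336/3952265 ≈ -0.11192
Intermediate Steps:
R(F, w) = 0 (R(F, w) = 0*F = 0)
t(r, g) = 0 (t(r, g) = -0*r = -2*0 = 0)
k = 505708 (k = (90 + 639) + 504979 = 729 + 504979 = 505708)
t(-465, 1044)/k + 442336/(-3952265) = 0/505708 + 442336/(-3952265) = 0*(1/505708) + 442336*(-1/3952265) = 0 - 442336/3952265 = -442336/3952265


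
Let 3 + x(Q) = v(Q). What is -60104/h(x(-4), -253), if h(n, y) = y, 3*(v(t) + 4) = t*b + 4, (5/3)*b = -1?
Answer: 5464/23 ≈ 237.57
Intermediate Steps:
b = -⅗ (b = (⅗)*(-1) = -⅗ ≈ -0.60000)
v(t) = -8/3 - t/5 (v(t) = -4 + (t*(-⅗) + 4)/3 = -4 + (-3*t/5 + 4)/3 = -4 + (4 - 3*t/5)/3 = -4 + (4/3 - t/5) = -8/3 - t/5)
x(Q) = -17/3 - Q/5 (x(Q) = -3 + (-8/3 - Q/5) = -17/3 - Q/5)
-60104/h(x(-4), -253) = -60104/(-253) = -60104*(-1/253) = 5464/23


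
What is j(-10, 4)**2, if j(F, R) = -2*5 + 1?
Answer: 81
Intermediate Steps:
j(F, R) = -9 (j(F, R) = -10 + 1 = -9)
j(-10, 4)**2 = (-9)**2 = 81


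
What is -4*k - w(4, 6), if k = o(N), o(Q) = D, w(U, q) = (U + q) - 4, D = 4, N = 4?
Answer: -22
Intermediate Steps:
w(U, q) = -4 + U + q
o(Q) = 4
k = 4
-4*k - w(4, 6) = -4*4 - (-4 + 4 + 6) = -16 - 1*6 = -16 - 6 = -22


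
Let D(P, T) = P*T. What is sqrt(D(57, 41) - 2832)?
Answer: 3*I*sqrt(55) ≈ 22.249*I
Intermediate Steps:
sqrt(D(57, 41) - 2832) = sqrt(57*41 - 2832) = sqrt(2337 - 2832) = sqrt(-495) = 3*I*sqrt(55)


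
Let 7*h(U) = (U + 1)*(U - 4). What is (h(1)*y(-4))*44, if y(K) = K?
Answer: 1056/7 ≈ 150.86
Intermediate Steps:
h(U) = (1 + U)*(-4 + U)/7 (h(U) = ((U + 1)*(U - 4))/7 = ((1 + U)*(-4 + U))/7 = (1 + U)*(-4 + U)/7)
(h(1)*y(-4))*44 = ((-4/7 - 3/7*1 + (1/7)*1**2)*(-4))*44 = ((-4/7 - 3/7 + (1/7)*1)*(-4))*44 = ((-4/7 - 3/7 + 1/7)*(-4))*44 = -6/7*(-4)*44 = (24/7)*44 = 1056/7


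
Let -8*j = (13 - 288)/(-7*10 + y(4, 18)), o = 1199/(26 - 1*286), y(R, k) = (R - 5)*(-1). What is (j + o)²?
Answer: 33612455569/1287374400 ≈ 26.109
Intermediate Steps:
y(R, k) = 5 - R (y(R, k) = (-5 + R)*(-1) = 5 - R)
o = -1199/260 (o = 1199/(26 - 286) = 1199/(-260) = 1199*(-1/260) = -1199/260 ≈ -4.6115)
j = -275/552 (j = -(13 - 288)/(8*(-7*10 + (5 - 1*4))) = -(-275)/(8*(-70 + (5 - 4))) = -(-275)/(8*(-70 + 1)) = -(-275)/(8*(-69)) = -(-275)*(-1)/(8*69) = -⅛*275/69 = -275/552 ≈ -0.49819)
(j + o)² = (-275/552 - 1199/260)² = (-183337/35880)² = 33612455569/1287374400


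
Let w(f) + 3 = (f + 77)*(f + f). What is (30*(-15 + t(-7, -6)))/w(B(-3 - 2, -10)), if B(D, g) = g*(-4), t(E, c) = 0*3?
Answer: -150/3119 ≈ -0.048092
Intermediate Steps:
t(E, c) = 0
B(D, g) = -4*g
w(f) = -3 + 2*f*(77 + f) (w(f) = -3 + (f + 77)*(f + f) = -3 + (77 + f)*(2*f) = -3 + 2*f*(77 + f))
(30*(-15 + t(-7, -6)))/w(B(-3 - 2, -10)) = (30*(-15 + 0))/(-3 + 2*(-4*(-10))**2 + 154*(-4*(-10))) = (30*(-15))/(-3 + 2*40**2 + 154*40) = -450/(-3 + 2*1600 + 6160) = -450/(-3 + 3200 + 6160) = -450/9357 = -450*1/9357 = -150/3119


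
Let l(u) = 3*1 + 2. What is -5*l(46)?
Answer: -25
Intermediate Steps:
l(u) = 5 (l(u) = 3 + 2 = 5)
-5*l(46) = -5*5 = -25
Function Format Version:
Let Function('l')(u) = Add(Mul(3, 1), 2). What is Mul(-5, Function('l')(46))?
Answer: -25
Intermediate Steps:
Function('l')(u) = 5 (Function('l')(u) = Add(3, 2) = 5)
Mul(-5, Function('l')(46)) = Mul(-5, 5) = -25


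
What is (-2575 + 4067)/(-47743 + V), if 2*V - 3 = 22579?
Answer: -373/9113 ≈ -0.040931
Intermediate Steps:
V = 11291 (V = 3/2 + (½)*22579 = 3/2 + 22579/2 = 11291)
(-2575 + 4067)/(-47743 + V) = (-2575 + 4067)/(-47743 + 11291) = 1492/(-36452) = 1492*(-1/36452) = -373/9113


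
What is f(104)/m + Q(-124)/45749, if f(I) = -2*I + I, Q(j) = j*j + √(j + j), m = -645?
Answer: 14675416/29508105 + 2*I*√62/45749 ≈ 0.49733 + 0.00034423*I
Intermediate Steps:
Q(j) = j² + √2*√j (Q(j) = j² + √(2*j) = j² + √2*√j)
f(I) = -I
f(104)/m + Q(-124)/45749 = -1*104/(-645) + ((-124)² + √2*√(-124))/45749 = -104*(-1/645) + (15376 + √2*(2*I*√31))*(1/45749) = 104/645 + (15376 + 2*I*√62)*(1/45749) = 104/645 + (15376/45749 + 2*I*√62/45749) = 14675416/29508105 + 2*I*√62/45749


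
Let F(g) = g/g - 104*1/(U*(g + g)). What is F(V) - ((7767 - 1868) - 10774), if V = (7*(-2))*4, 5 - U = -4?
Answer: 614389/126 ≈ 4876.1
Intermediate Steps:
U = 9 (U = 5 - 1*(-4) = 5 + 4 = 9)
V = -56 (V = -14*4 = -56)
F(g) = 1 - 52/(9*g) (F(g) = g/g - 104*1/(9*(g + g)) = 1 - 104*1/(18*g) = 1 - 52/(9*g))
F(V) - ((7767 - 1868) - 10774) = (-52/9 - 56)/(-56) - ((7767 - 1868) - 10774) = -1/56*(-556/9) - (5899 - 10774) = 139/126 - 1*(-4875) = 139/126 + 4875 = 614389/126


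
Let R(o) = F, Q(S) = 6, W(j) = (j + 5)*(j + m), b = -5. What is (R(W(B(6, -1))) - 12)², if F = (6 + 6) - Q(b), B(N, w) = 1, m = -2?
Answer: 36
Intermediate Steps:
W(j) = (-2 + j)*(5 + j) (W(j) = (j + 5)*(j - 2) = (5 + j)*(-2 + j) = (-2 + j)*(5 + j))
F = 6 (F = (6 + 6) - 1*6 = 12 - 6 = 6)
R(o) = 6
(R(W(B(6, -1))) - 12)² = (6 - 12)² = (-6)² = 36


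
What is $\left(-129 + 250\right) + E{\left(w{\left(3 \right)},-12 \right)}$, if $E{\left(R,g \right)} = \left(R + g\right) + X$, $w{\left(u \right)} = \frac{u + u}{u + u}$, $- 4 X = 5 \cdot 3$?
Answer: $\frac{425}{4} \approx 106.25$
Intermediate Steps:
$X = - \frac{15}{4}$ ($X = - \frac{5 \cdot 3}{4} = \left(- \frac{1}{4}\right) 15 = - \frac{15}{4} \approx -3.75$)
$w{\left(u \right)} = 1$ ($w{\left(u \right)} = \frac{2 u}{2 u} = 2 u \frac{1}{2 u} = 1$)
$E{\left(R,g \right)} = - \frac{15}{4} + R + g$ ($E{\left(R,g \right)} = \left(R + g\right) - \frac{15}{4} = - \frac{15}{4} + R + g$)
$\left(-129 + 250\right) + E{\left(w{\left(3 \right)},-12 \right)} = \left(-129 + 250\right) - \frac{59}{4} = 121 - \frac{59}{4} = \frac{425}{4}$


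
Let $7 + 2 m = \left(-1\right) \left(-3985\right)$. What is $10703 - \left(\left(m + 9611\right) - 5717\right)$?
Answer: $4820$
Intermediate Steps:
$m = 1989$ ($m = - \frac{7}{2} + \frac{\left(-1\right) \left(-3985\right)}{2} = - \frac{7}{2} + \frac{1}{2} \cdot 3985 = - \frac{7}{2} + \frac{3985}{2} = 1989$)
$10703 - \left(\left(m + 9611\right) - 5717\right) = 10703 - \left(\left(1989 + 9611\right) - 5717\right) = 10703 - \left(11600 - 5717\right) = 10703 - 5883 = 4820$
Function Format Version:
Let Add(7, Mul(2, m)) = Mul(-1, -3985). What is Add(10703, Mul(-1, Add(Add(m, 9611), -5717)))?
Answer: 4820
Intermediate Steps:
m = 1989 (m = Add(Rational(-7, 2), Mul(Rational(1, 2), Mul(-1, -3985))) = Add(Rational(-7, 2), Mul(Rational(1, 2), 3985)) = Add(Rational(-7, 2), Rational(3985, 2)) = 1989)
Add(10703, Mul(-1, Add(Add(m, 9611), -5717))) = Add(10703, Mul(-1, Add(Add(1989, 9611), -5717))) = Add(10703, Mul(-1, Add(11600, -5717))) = Add(10703, Mul(-1, 5883)) = Add(10703, -5883) = 4820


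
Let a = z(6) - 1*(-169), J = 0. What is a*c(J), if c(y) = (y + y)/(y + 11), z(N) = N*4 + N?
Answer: 0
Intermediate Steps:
z(N) = 5*N (z(N) = 4*N + N = 5*N)
a = 199 (a = 5*6 - 1*(-169) = 30 + 169 = 199)
c(y) = 2*y/(11 + y) (c(y) = (2*y)/(11 + y) = 2*y/(11 + y))
a*c(J) = 199*(2*0/(11 + 0)) = 199*(2*0/11) = 199*(2*0*(1/11)) = 199*0 = 0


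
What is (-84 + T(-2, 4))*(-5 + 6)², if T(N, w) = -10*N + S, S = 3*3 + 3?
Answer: -52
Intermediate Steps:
S = 12 (S = 9 + 3 = 12)
T(N, w) = 12 - 10*N (T(N, w) = -10*N + 12 = 12 - 10*N)
(-84 + T(-2, 4))*(-5 + 6)² = (-84 + (12 - 10*(-2)))*(-5 + 6)² = (-84 + (12 + 20))*1² = (-84 + 32)*1 = -52*1 = -52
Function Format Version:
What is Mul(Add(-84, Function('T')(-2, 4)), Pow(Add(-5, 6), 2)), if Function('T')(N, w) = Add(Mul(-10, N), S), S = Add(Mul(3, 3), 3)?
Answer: -52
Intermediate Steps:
S = 12 (S = Add(9, 3) = 12)
Function('T')(N, w) = Add(12, Mul(-10, N)) (Function('T')(N, w) = Add(Mul(-10, N), 12) = Add(12, Mul(-10, N)))
Mul(Add(-84, Function('T')(-2, 4)), Pow(Add(-5, 6), 2)) = Mul(Add(-84, Add(12, Mul(-10, -2))), Pow(Add(-5, 6), 2)) = Mul(Add(-84, Add(12, 20)), Pow(1, 2)) = Mul(Add(-84, 32), 1) = Mul(-52, 1) = -52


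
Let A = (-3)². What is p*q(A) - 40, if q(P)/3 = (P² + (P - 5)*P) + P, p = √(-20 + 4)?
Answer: -40 + 1512*I ≈ -40.0 + 1512.0*I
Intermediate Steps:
A = 9
p = 4*I (p = √(-16) = 4*I ≈ 4.0*I)
q(P) = 3*P + 3*P² + 3*P*(-5 + P) (q(P) = 3*((P² + (P - 5)*P) + P) = 3*((P² + (-5 + P)*P) + P) = 3*((P² + P*(-5 + P)) + P) = 3*(P + P² + P*(-5 + P)) = 3*P + 3*P² + 3*P*(-5 + P))
p*q(A) - 40 = (4*I)*(6*9*(-2 + 9)) - 40 = (4*I)*(6*9*7) - 40 = (4*I)*378 - 40 = 1512*I - 40 = -40 + 1512*I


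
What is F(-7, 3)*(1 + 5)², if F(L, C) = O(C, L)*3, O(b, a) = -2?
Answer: -216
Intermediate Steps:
F(L, C) = -6 (F(L, C) = -2*3 = -6)
F(-7, 3)*(1 + 5)² = -6*(1 + 5)² = -6*6² = -6*36 = -216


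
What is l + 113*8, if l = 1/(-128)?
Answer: 115711/128 ≈ 903.99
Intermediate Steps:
l = -1/128 ≈ -0.0078125
l + 113*8 = -1/128 + 113*8 = -1/128 + 904 = 115711/128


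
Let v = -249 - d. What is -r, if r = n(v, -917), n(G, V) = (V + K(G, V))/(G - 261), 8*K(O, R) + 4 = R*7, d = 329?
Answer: -13759/6712 ≈ -2.0499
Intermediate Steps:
v = -578 (v = -249 - 1*329 = -249 - 329 = -578)
K(O, R) = -½ + 7*R/8 (K(O, R) = -½ + (R*7)/8 = -½ + (7*R)/8 = -½ + 7*R/8)
n(G, V) = (-½ + 15*V/8)/(-261 + G) (n(G, V) = (V + (-½ + 7*V/8))/(G - 261) = (-½ + 15*V/8)/(-261 + G))
r = 13759/6712 (r = (-4 + 15*(-917))/(8*(-261 - 578)) = (⅛)*(-4 - 13755)/(-839) = (⅛)*(-1/839)*(-13759) = 13759/6712 ≈ 2.0499)
-r = -1*13759/6712 = -13759/6712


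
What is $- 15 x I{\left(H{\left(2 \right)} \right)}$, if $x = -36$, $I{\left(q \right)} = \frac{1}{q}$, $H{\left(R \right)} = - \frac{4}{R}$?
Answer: $-270$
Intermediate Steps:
$- 15 x I{\left(H{\left(2 \right)} \right)} = \frac{\left(-15\right) \left(-36\right)}{\left(-4\right) \frac{1}{2}} = \frac{540}{\left(-4\right) \frac{1}{2}} = \frac{540}{-2} = 540 \left(- \frac{1}{2}\right) = -270$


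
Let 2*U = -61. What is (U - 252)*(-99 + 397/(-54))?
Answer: 3244795/108 ≈ 30044.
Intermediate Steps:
U = -61/2 (U = (½)*(-61) = -61/2 ≈ -30.500)
(U - 252)*(-99 + 397/(-54)) = (-61/2 - 252)*(-99 + 397/(-54)) = -565*(-99 + 397*(-1/54))/2 = -565*(-99 - 397/54)/2 = -565/2*(-5743/54) = 3244795/108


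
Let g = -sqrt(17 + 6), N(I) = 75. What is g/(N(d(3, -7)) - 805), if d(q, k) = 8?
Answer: sqrt(23)/730 ≈ 0.0065696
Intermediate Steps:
g = -sqrt(23) ≈ -4.7958
g/(N(d(3, -7)) - 805) = (-sqrt(23))/(75 - 805) = (-sqrt(23))/(-730) = -(-1)*sqrt(23)/730 = sqrt(23)/730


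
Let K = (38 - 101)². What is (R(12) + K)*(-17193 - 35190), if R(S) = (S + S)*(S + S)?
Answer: -238080735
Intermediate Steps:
K = 3969 (K = (-63)² = 3969)
R(S) = 4*S² (R(S) = (2*S)*(2*S) = 4*S²)
(R(12) + K)*(-17193 - 35190) = (4*12² + 3969)*(-17193 - 35190) = (4*144 + 3969)*(-52383) = (576 + 3969)*(-52383) = 4545*(-52383) = -238080735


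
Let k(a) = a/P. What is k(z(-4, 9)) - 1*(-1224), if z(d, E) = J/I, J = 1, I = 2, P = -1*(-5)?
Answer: 12241/10 ≈ 1224.1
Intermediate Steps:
P = 5
z(d, E) = ½ (z(d, E) = 1/2 = 1*(½) = ½)
k(a) = a/5
k(z(-4, 9)) - 1*(-1224) = (⅕)*(½) - 1*(-1224) = ⅒ + 1224 = 12241/10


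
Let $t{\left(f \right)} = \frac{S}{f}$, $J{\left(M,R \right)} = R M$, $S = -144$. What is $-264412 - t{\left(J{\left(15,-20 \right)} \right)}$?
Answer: $- \frac{6610312}{25} \approx -2.6441 \cdot 10^{5}$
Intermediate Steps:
$J{\left(M,R \right)} = M R$
$t{\left(f \right)} = - \frac{144}{f}$
$-264412 - t{\left(J{\left(15,-20 \right)} \right)} = -264412 - - \frac{144}{15 \left(-20\right)} = -264412 - - \frac{144}{-300} = -264412 - \left(-144\right) \left(- \frac{1}{300}\right) = -264412 - \frac{12}{25} = - \frac{6610312}{25}$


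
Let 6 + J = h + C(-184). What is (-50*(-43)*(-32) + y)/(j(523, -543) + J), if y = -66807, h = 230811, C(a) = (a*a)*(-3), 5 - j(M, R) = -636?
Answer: -135607/129878 ≈ -1.0441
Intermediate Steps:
j(M, R) = 641 (j(M, R) = 5 - 1*(-636) = 5 + 636 = 641)
C(a) = -3*a² (C(a) = a²*(-3) = -3*a²)
J = 129237 (J = -6 + (230811 - 3*(-184)²) = -6 + (230811 - 3*33856) = -6 + (230811 - 101568) = -6 + 129243 = 129237)
(-50*(-43)*(-32) + y)/(j(523, -543) + J) = (-50*(-43)*(-32) - 66807)/(641 + 129237) = (2150*(-32) - 66807)/129878 = (-68800 - 66807)*(1/129878) = -135607*1/129878 = -135607/129878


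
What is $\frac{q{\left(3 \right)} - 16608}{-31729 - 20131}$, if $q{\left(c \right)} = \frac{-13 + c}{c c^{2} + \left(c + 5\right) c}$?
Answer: $\frac{423509}{1322430} \approx 0.32025$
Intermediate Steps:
$q{\left(c \right)} = \frac{-13 + c}{c^{3} + c \left(5 + c\right)}$ ($q{\left(c \right)} = \frac{-13 + c}{c^{3} + \left(5 + c\right) c} = \frac{-13 + c}{c^{3} + c \left(5 + c\right)}$)
$\frac{q{\left(3 \right)} - 16608}{-31729 - 20131} = \frac{\frac{-13 + 3}{3 \left(5 + 3 + 3^{2}\right)} - 16608}{-31729 - 20131} = \frac{\frac{1}{3} \frac{1}{5 + 3 + 9} \left(-10\right) - 16608}{-51860} = \left(\frac{1}{3} \cdot \frac{1}{17} \left(-10\right) - 16608\right) \left(- \frac{1}{51860}\right) = \left(- \frac{10}{51} - 16608\right) \left(- \frac{1}{51860}\right) = \left(- \frac{847018}{51}\right) \left(- \frac{1}{51860}\right) = \frac{423509}{1322430}$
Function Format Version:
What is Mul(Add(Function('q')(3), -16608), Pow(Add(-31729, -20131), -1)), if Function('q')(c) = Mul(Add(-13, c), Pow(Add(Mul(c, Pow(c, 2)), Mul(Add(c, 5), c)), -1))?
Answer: Rational(423509, 1322430) ≈ 0.32025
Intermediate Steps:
Function('q')(c) = Mul(Pow(Add(Pow(c, 3), Mul(c, Add(5, c))), -1), Add(-13, c)) (Function('q')(c) = Mul(Add(-13, c), Pow(Add(Pow(c, 3), Mul(Add(5, c), c)), -1)) = Mul(Add(-13, c), Pow(Add(Pow(c, 3), Mul(c, Add(5, c))), -1)) = Mul(Pow(Add(Pow(c, 3), Mul(c, Add(5, c))), -1), Add(-13, c)))
Mul(Add(Function('q')(3), -16608), Pow(Add(-31729, -20131), -1)) = Mul(Add(Mul(Pow(3, -1), Pow(Add(5, 3, Pow(3, 2)), -1), Add(-13, 3)), -16608), Pow(Add(-31729, -20131), -1)) = Mul(Add(Mul(Rational(1, 3), Pow(Add(5, 3, 9), -1), -10), -16608), Pow(-51860, -1)) = Mul(Add(Mul(Rational(1, 3), Pow(17, -1), -10), -16608), Rational(-1, 51860)) = Mul(Add(Mul(Rational(1, 3), Rational(1, 17), -10), -16608), Rational(-1, 51860)) = Mul(Add(Rational(-10, 51), -16608), Rational(-1, 51860)) = Mul(Rational(-847018, 51), Rational(-1, 51860)) = Rational(423509, 1322430)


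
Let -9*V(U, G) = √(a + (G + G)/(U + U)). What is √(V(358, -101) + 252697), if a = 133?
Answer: √(291479924772 - 358*√17009654)/1074 ≈ 502.69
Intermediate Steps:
V(U, G) = -√(133 + G/U)/9 (V(U, G) = -√(133 + (G + G)/(U + U))/9 = -√(133 + (2*G)/((2*U)))/9 = -√(133 + (2*G)*(1/(2*U)))/9 = -√(133 + G/U)/9)
√(V(358, -101) + 252697) = √(-√(133 - 101/358)/9 + 252697) = √(-√17009654/3222 + 252697) = √(252697 - √17009654/3222)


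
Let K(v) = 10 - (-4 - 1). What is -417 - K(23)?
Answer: -432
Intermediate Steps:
K(v) = 15 (K(v) = 10 - 1*(-5) = 10 + 5 = 15)
-417 - K(23) = -417 - 1*15 = -417 - 15 = -432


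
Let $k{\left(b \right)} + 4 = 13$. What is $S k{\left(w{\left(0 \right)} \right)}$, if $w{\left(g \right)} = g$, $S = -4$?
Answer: $-36$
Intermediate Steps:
$k{\left(b \right)} = 9$ ($k{\left(b \right)} = -4 + 13 = 9$)
$S k{\left(w{\left(0 \right)} \right)} = \left(-4\right) 9 = -36$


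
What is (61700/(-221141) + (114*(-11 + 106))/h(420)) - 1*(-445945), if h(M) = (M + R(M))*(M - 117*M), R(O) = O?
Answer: 134528904933395299/301671706560 ≈ 4.4594e+5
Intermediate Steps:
h(M) = -232*M**2 (h(M) = (M + M)*(M - 117*M) = (2*M)*(-116*M) = -232*M**2)
(61700/(-221141) + (114*(-11 + 106))/h(420)) - 1*(-445945) = (61700/(-221141) + (114*(-11 + 106))/((-232*420**2))) - 1*(-445945) = (61700*(-1/221141) + (114*95)/((-232*176400))) + 445945 = (-61700/221141 + 10830/(-40924800)) + 445945 = (-61700/221141 + 10830*(-1/40924800)) + 445945 = (-61700/221141 - 361/1364160) + 445945 = -84248503901/301671706560 + 445945 = 134528904933395299/301671706560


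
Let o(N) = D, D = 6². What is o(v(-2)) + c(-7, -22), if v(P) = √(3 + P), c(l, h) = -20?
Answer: 16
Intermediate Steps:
D = 36
o(N) = 36
o(v(-2)) + c(-7, -22) = 36 - 20 = 16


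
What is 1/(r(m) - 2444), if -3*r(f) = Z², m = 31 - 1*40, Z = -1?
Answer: -3/7333 ≈ -0.00040911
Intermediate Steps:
m = -9 (m = 31 - 40 = -9)
r(f) = -⅓ (r(f) = -⅓*(-1)² = -⅓*1 = -⅓)
1/(r(m) - 2444) = 1/(-⅓ - 2444) = 1/(-7333/3) = -3/7333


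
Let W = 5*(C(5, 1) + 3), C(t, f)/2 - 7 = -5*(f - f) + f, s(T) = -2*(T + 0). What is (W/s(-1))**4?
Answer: 81450625/16 ≈ 5.0907e+6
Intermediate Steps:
s(T) = -2*T
C(t, f) = 14 + 2*f (C(t, f) = 14 + 2*(-5*(f - f) + f) = 14 + 2*(-5*0 + f) = 14 + 2*(0 + f) = 14 + 2*f)
W = 95 (W = 5*((14 + 2*1) + 3) = 5*((14 + 2) + 3) = 5*(16 + 3) = 5*19 = 95)
(W/s(-1))**4 = (95/((-2*(-1))))**4 = (95/2)**4 = 81450625/16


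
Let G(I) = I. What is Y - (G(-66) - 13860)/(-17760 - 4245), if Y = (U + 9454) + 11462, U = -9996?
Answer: 80093558/7335 ≈ 10919.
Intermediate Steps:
Y = 10920 (Y = (-9996 + 9454) + 11462 = -542 + 11462 = 10920)
Y - (G(-66) - 13860)/(-17760 - 4245) = 10920 - (-66 - 13860)/(-17760 - 4245) = 10920 - (-13926)/(-22005) = 10920 - (-13926)*(-1)/22005 = 10920 - 1*4642/7335 = 10920 - 4642/7335 = 80093558/7335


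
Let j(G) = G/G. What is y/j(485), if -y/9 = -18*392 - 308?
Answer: 66276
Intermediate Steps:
j(G) = 1
y = 66276 (y = -9*(-18*392 - 308) = -9*(-7056 - 308) = -9*(-7364) = 66276)
y/j(485) = 66276/1 = 66276*1 = 66276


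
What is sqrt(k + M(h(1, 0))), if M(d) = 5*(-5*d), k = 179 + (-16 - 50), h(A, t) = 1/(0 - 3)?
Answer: 2*sqrt(273)/3 ≈ 11.015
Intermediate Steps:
h(A, t) = -1/3 (h(A, t) = 1/(-3) = -1/3)
k = 113 (k = 179 - 66 = 113)
M(d) = -25*d
sqrt(k + M(h(1, 0))) = sqrt(113 - 25*(-1/3)) = sqrt(113 + 25/3) = sqrt(364/3) = 2*sqrt(273)/3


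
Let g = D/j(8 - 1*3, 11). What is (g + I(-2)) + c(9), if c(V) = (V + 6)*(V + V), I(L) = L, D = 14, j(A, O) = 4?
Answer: 543/2 ≈ 271.50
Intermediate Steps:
g = 7/2 (g = 14/4 = 14*(¼) = 7/2 ≈ 3.5000)
c(V) = 2*V*(6 + V) (c(V) = (6 + V)*(2*V) = 2*V*(6 + V))
(g + I(-2)) + c(9) = (7/2 - 2) + 2*9*(6 + 9) = 3/2 + 2*9*15 = 3/2 + 270 = 543/2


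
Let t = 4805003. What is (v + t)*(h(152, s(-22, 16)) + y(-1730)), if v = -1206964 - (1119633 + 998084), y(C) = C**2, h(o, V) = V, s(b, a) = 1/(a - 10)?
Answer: 13291367881561/3 ≈ 4.4305e+12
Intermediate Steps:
s(b, a) = 1/(-10 + a)
v = -3324681 (v = -1206964 - 1*2117717 = -1206964 - 2117717 = -3324681)
(v + t)*(h(152, s(-22, 16)) + y(-1730)) = (-3324681 + 4805003)*(1/(-10 + 16) + (-1730)**2) = 1480322*(1/6 + 2992900) = 1480322*(17957401/6) = 13291367881561/3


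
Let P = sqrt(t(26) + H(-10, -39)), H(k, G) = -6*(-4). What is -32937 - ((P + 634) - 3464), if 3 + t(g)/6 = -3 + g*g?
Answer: -30107 - 2*sqrt(1011) ≈ -30171.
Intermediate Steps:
t(g) = -36 + 6*g**2 (t(g) = -18 + 6*(-3 + g*g) = -18 + 6*(-3 + g**2) = -18 + (-18 + 6*g**2) = -36 + 6*g**2)
H(k, G) = 24
P = 2*sqrt(1011) (P = sqrt((-36 + 6*26**2) + 24) = sqrt((-36 + 6*676) + 24) = sqrt((-36 + 4056) + 24) = sqrt(4020 + 24) = sqrt(4044) = 2*sqrt(1011) ≈ 63.592)
-32937 - ((P + 634) - 3464) = -32937 - ((2*sqrt(1011) + 634) - 3464) = -32937 - ((634 + 2*sqrt(1011)) - 3464) = -32937 - (-2830 + 2*sqrt(1011)) = -32937 + (2830 - 2*sqrt(1011)) = -30107 - 2*sqrt(1011)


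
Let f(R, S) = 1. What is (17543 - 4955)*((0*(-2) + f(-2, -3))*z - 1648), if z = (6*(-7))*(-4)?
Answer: -18630240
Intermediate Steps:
z = 168 (z = -42*(-4) = 168)
(17543 - 4955)*((0*(-2) + f(-2, -3))*z - 1648) = (17543 - 4955)*((0*(-2) + 1)*168 - 1648) = 12588*((0 + 1)*168 - 1648) = 12588*(1*168 - 1648) = 12588*(168 - 1648) = 12588*(-1480) = -18630240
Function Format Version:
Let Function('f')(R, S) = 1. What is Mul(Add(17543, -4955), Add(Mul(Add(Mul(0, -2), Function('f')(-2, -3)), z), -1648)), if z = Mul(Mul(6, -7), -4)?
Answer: -18630240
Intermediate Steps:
z = 168 (z = Mul(-42, -4) = 168)
Mul(Add(17543, -4955), Add(Mul(Add(Mul(0, -2), Function('f')(-2, -3)), z), -1648)) = Mul(Add(17543, -4955), Add(Mul(Add(Mul(0, -2), 1), 168), -1648)) = Mul(12588, Add(Mul(Add(0, 1), 168), -1648)) = Mul(12588, Add(Mul(1, 168), -1648)) = Mul(12588, Add(168, -1648)) = Mul(12588, -1480) = -18630240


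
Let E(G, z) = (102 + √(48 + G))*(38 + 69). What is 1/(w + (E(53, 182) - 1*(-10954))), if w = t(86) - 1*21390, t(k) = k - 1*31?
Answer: -533/872260 + 107*√101/872260 ≈ 0.00062176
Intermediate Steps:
t(k) = -31 + k (t(k) = k - 31 = -31 + k)
E(G, z) = 10914 + 107*√(48 + G) (E(G, z) = (102 + √(48 + G))*107 = 10914 + 107*√(48 + G))
w = -21335 (w = (-31 + 86) - 1*21390 = 55 - 21390 = -21335)
1/(w + (E(53, 182) - 1*(-10954))) = 1/(-21335 + ((10914 + 107*√(48 + 53)) - 1*(-10954))) = 1/(-21335 + ((10914 + 107*√101) + 10954)) = 1/(-21335 + (21868 + 107*√101)) = 1/(533 + 107*√101)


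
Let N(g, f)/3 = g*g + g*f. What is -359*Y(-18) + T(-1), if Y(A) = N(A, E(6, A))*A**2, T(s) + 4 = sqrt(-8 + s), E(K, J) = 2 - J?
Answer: 12562124 + 3*I ≈ 1.2562e+7 + 3.0*I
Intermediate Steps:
N(g, f) = 3*g**2 + 3*f*g (N(g, f) = 3*(g*g + g*f) = 3*(g**2 + f*g) = 3*g**2 + 3*f*g)
T(s) = -4 + sqrt(-8 + s)
Y(A) = 6*A**3 (Y(A) = (3*A*((2 - A) + A))*A**2 = (3*A*2)*A**2 = (6*A)*A**2 = 6*A**3)
-359*Y(-18) + T(-1) = -2154*(-18)**3 + (-4 + sqrt(-8 - 1)) = -2154*(-5832) + (-4 + sqrt(-9)) = -359*(-34992) + (-4 + 3*I) = 12562128 + (-4 + 3*I) = 12562124 + 3*I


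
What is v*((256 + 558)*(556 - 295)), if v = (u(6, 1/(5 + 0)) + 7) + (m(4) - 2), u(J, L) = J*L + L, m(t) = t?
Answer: 11047608/5 ≈ 2.2095e+6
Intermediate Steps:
u(J, L) = L + J*L
v = 52/5 (v = ((1 + 6)/(5 + 0) + 7) + (4 - 2) = (7/5 + 7) + 2 = 42/5 + 2 = 52/5 ≈ 10.400)
v*((256 + 558)*(556 - 295)) = 52*((256 + 558)*(556 - 295))/5 = 52*(814*261)/5 = (52/5)*212454 = 11047608/5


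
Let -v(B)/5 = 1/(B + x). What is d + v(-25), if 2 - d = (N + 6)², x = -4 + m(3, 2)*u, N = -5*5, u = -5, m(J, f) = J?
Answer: -15791/44 ≈ -358.89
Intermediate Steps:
N = -25
x = -19 (x = -4 + 3*(-5) = -4 - 15 = -19)
v(B) = -5/(-19 + B) (v(B) = -5/(B - 19) = -5/(-19 + B))
d = -359 (d = 2 - (-25 + 6)² = 2 - 1*(-19)² = 2 - 1*361 = 2 - 361 = -359)
d + v(-25) = -359 - 5/(-19 - 25) = -359 - 5/(-44) = -359 - 5*(-1/44) = -359 + 5/44 = -15791/44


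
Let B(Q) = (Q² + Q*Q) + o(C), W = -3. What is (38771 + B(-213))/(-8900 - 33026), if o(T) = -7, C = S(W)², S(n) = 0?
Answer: -64751/20963 ≈ -3.0888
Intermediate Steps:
C = 0 (C = 0² = 0)
B(Q) = -7 + 2*Q² (B(Q) = (Q² + Q*Q) - 7 = (Q² + Q²) - 7 = 2*Q² - 7 = -7 + 2*Q²)
(38771 + B(-213))/(-8900 - 33026) = (38771 + (-7 + 2*(-213)²))/(-8900 - 33026) = (38771 + (-7 + 2*45369))/(-41926) = (38771 + (-7 + 90738))*(-1/41926) = (38771 + 90731)*(-1/41926) = 129502*(-1/41926) = -64751/20963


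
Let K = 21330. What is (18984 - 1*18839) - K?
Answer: -21185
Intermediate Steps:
(18984 - 1*18839) - K = (18984 - 1*18839) - 1*21330 = (18984 - 18839) - 21330 = 145 - 21330 = -21185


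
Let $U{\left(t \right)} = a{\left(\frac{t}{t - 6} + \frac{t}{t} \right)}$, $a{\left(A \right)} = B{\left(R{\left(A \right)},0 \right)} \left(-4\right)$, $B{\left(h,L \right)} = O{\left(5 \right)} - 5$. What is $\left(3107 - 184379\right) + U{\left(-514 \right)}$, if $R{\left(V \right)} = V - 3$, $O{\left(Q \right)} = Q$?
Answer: $-181272$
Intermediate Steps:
$R{\left(V \right)} = -3 + V$ ($R{\left(V \right)} = V - 3 = -3 + V$)
$B{\left(h,L \right)} = 0$ ($B{\left(h,L \right)} = 5 - 5 = 0$)
$a{\left(A \right)} = 0$ ($a{\left(A \right)} = 0 \left(-4\right) = 0$)
$U{\left(t \right)} = 0$
$\left(3107 - 184379\right) + U{\left(-514 \right)} = \left(3107 - 184379\right) + 0 = -181272 + 0 = -181272$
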